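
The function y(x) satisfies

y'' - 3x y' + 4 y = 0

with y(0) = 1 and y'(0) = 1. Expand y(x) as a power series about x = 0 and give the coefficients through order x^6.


Ansatz: y(x) = sum_{n>=0} a_n x^n, so y'(x) = sum_{n>=1} n a_n x^(n-1) and y''(x) = sum_{n>=2} n(n-1) a_n x^(n-2).
Substitute into P(x) y'' + Q(x) y' + R(x) y = 0 with P(x) = 1, Q(x) = -3x, R(x) = 4, and match powers of x.
Initial conditions: a_0 = 1, a_1 = 1.
Setting the coefficient of each power of x to zero and solving order by order (substituting the coefficients already found):
  x^0: 2 a_2 + 4 a_0 = 0  ->  2 a_2 = -4 a_0 = -4  ->  a_2 = -2
  x^1: 6 a_3 + a_1 = 0  ->  6 a_3 = -a_1 = -1  ->  a_3 = -1/6
  x^2: 12 a_4 - 2 a_2 = 0  ->  12 a_4 = 2 a_2 = -4  ->  a_4 = -1/3
  x^3: 20 a_5 - 5 a_3 = 0  ->  20 a_5 = 5 a_3 = -5/6  ->  a_5 = -1/24
  x^4: 30 a_6 - 8 a_4 = 0  ->  30 a_6 = 8 a_4 = -8/3  ->  a_6 = -4/45
Truncated series: y(x) = 1 + x - 2 x^2 - (1/6) x^3 - (1/3) x^4 - (1/24) x^5 - (4/45) x^6 + O(x^7).

a_0 = 1; a_1 = 1; a_2 = -2; a_3 = -1/6; a_4 = -1/3; a_5 = -1/24; a_6 = -4/45


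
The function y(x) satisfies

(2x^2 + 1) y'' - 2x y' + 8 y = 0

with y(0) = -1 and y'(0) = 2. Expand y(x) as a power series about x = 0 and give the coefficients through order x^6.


Ansatz: y(x) = sum_{n>=0} a_n x^n, so y'(x) = sum_{n>=1} n a_n x^(n-1) and y''(x) = sum_{n>=2} n(n-1) a_n x^(n-2).
Substitute into P(x) y'' + Q(x) y' + R(x) y = 0 with P(x) = 2x^2 + 1, Q(x) = -2x, R(x) = 8, and match powers of x.
Initial conditions: a_0 = -1, a_1 = 2.
Setting the coefficient of each power of x to zero and solving order by order (substituting the coefficients already found):
  x^0: 2 a_2 + 8 a_0 = 0  ->  2 a_2 = -8 a_0 = 8  ->  a_2 = 4
  x^1: 6 a_3 + 6 a_1 = 0  ->  6 a_3 = -6 a_1 = -12  ->  a_3 = -2
  x^2: 12 a_4 + 8 a_2 = 0  ->  12 a_4 = -8 a_2 = -32  ->  a_4 = -8/3
  x^3: 20 a_5 + 14 a_3 = 0  ->  20 a_5 = -14 a_3 = 28  ->  a_5 = 7/5
  x^4: 30 a_6 + 24 a_4 = 0  ->  30 a_6 = -24 a_4 = 64  ->  a_6 = 32/15
Truncated series: y(x) = -1 + 2 x + 4 x^2 - 2 x^3 - (8/3) x^4 + (7/5) x^5 + (32/15) x^6 + O(x^7).

a_0 = -1; a_1 = 2; a_2 = 4; a_3 = -2; a_4 = -8/3; a_5 = 7/5; a_6 = 32/15


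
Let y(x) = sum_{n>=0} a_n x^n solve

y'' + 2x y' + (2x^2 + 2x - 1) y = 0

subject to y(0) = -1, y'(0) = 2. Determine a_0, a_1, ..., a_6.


Ansatz: y(x) = sum_{n>=0} a_n x^n, so y'(x) = sum_{n>=1} n a_n x^(n-1) and y''(x) = sum_{n>=2} n(n-1) a_n x^(n-2).
Substitute into P(x) y'' + Q(x) y' + R(x) y = 0 with P(x) = 1, Q(x) = 2x, R(x) = 2x^2 + 2x - 1, and match powers of x.
Initial conditions: a_0 = -1, a_1 = 2.
Setting the coefficient of each power of x to zero and solving order by order (substituting the coefficients already found):
  x^0: 2 a_2 - a_0 = 0  ->  2 a_2 = a_0 = -1  ->  a_2 = -1/2
  x^1: 6 a_3 + a_1 + 2 a_0 = 0  ->  6 a_3 = -a_1 - 2 a_0 = 0  ->  a_3 = 0
  x^2: 12 a_4 + 3 a_2 + 2 a_1 + 2 a_0 = 0  ->  12 a_4 = -3 a_2 - 2 a_1 - 2 a_0 = -1/2  ->  a_4 = -1/24
  x^3: 20 a_5 + 5 a_3 + 2 a_2 + 2 a_1 = 0  ->  20 a_5 = -5 a_3 - 2 a_2 - 2 a_1 = -3  ->  a_5 = -3/20
  x^4: 30 a_6 + 7 a_4 + 2 a_3 + 2 a_2 = 0  ->  30 a_6 = -7 a_4 - 2 a_3 - 2 a_2 = 31/24  ->  a_6 = 31/720
Truncated series: y(x) = -1 + 2 x - (1/2) x^2 - (1/24) x^4 - (3/20) x^5 + (31/720) x^6 + O(x^7).

a_0 = -1; a_1 = 2; a_2 = -1/2; a_3 = 0; a_4 = -1/24; a_5 = -3/20; a_6 = 31/720


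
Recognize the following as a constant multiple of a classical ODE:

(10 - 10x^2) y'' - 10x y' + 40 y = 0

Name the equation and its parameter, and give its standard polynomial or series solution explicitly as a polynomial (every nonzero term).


All three coefficients share the factor 10; dividing through by 10 gives  (1 - x^2) y'' - x y' + 4 y = 0.
This matches the Chebyshev equation (1 - x^2) y'' - x y' + n^2 y = 0 (note the -x y' term, not -2x y') with n^2 = 4, so n = 2; the polynomial solution is T_2(x).
With y = sum_k a_k x^k, matching x^k gives (k+2)(k+1) a_{k+2} = (k^2 - n^2) a_k = (k - 2)(k + 2) a_k. The right side vanishes at k = 2, so the series with the parity of 2 terminates at degree 2.
Standard normalization: leading coefficient of T_n is 2^(n-1), so a_2 = 2^1 = 2. Work downward with a_k = (k+1)(k+2) a_{k+2} / ((k - 2)(k + 2)):
  a_0 = (1)(2)(2) / ((0 - 2)(0 + 2)) = 4/(-4) = -1
Hence T_2(x) = 2 x^2 - 1.

T_2(x); series = 2 x^2 - 1


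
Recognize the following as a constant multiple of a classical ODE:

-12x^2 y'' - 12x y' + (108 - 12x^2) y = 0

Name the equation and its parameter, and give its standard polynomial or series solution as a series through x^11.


All three coefficients share the factor -12; dividing through by -12 gives  x^2 y'' + x y' + (x^2 - 9) y = 0.
This matches the Bessel equation x^2 y'' + x y' + (x^2 - nu^2) y = 0 with nu^2 = 9, so nu = 3; the solution bounded at x = 0 is J_3(x).
Frobenius at x = 0: indicial roots ±nu; for r = nu the recurrence k(k + 2nu) c_k = -c_{k-2} gives the standard series J_nu(x) = sum_{k>=0} (-1)^k / (k! (k+nu)!) (x/2)^(2k+nu). Evaluate the first 5 terms:
  k = 0: (-1)^0 / (0! * 3! * 2^3) x^3 = 1/(1*6*8) x^3 = (1/48) x^3
  k = 1: (-1)^1 / (1! * 4! * 2^5) x^5 = -1/(1*24*32) x^5 = (-1/768) x^5
  k = 2: (-1)^2 / (2! * 5! * 2^7) x^7 = 1/(2*120*128) x^7 = (1/30720) x^7
  k = 3: (-1)^3 / (3! * 6! * 2^9) x^9 = -1/(6*720*512) x^9 = (-1/2211840) x^9
  k = 4: (-1)^4 / (4! * 7! * 2^11) x^11 = 1/(24*5040*2048) x^11 = (1/247726080) x^11
Hence J_3(x) = x^11/247726080 - x^9/2211840 + x^7/30720 - x^5/768 + x^3/48 + ....

J_3(x); series = x^11/247726080 - x^9/2211840 + x^7/30720 - x^5/768 + x^3/48


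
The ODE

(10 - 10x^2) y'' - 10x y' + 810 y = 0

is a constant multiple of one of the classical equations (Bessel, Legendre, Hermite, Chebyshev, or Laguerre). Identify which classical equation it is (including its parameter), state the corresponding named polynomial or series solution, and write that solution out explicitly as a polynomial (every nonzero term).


All three coefficients share the factor 10; dividing through by 10 gives  (1 - x^2) y'' - x y' + 81 y = 0.
This matches the Chebyshev equation (1 - x^2) y'' - x y' + n^2 y = 0 (note the -x y' term, not -2x y') with n^2 = 81, so n = 9; the polynomial solution is T_9(x).
With y = sum_k a_k x^k, matching x^k gives (k+2)(k+1) a_{k+2} = (k^2 - n^2) a_k = (k - 9)(k + 9) a_k. The right side vanishes at k = 9, so the series with the parity of 9 terminates at degree 9.
Standard normalization: leading coefficient of T_n is 2^(n-1), so a_9 = 2^8 = 256. Work downward with a_k = (k+1)(k+2) a_{k+2} / ((k - 9)(k + 9)):
  a_7 = (8)(9)(256) / ((7 - 9)(7 + 9)) = 18432/(-32) = -576
  a_5 = (6)(7)(-576) / ((5 - 9)(5 + 9)) = -24192/(-56) = 432
  a_3 = (4)(5)(432) / ((3 - 9)(3 + 9)) = 8640/(-72) = -120
  a_1 = (2)(3)(-120) / ((1 - 9)(1 + 9)) = -720/(-80) = 9
Hence T_9(x) = 256 x^9 - 576 x^7 + 432 x^5 - 120 x^3 + 9 x.

T_9(x); series = 256 x^9 - 576 x^7 + 432 x^5 - 120 x^3 + 9 x


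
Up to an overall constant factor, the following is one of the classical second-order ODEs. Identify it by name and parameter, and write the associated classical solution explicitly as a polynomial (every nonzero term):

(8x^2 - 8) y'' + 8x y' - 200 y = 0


All three coefficients share the factor -8; dividing through by -8 gives  (1 - x^2) y'' - x y' + 25 y = 0.
This matches the Chebyshev equation (1 - x^2) y'' - x y' + n^2 y = 0 (note the -x y' term, not -2x y') with n^2 = 25, so n = 5; the polynomial solution is T_5(x).
With y = sum_k a_k x^k, matching x^k gives (k+2)(k+1) a_{k+2} = (k^2 - n^2) a_k = (k - 5)(k + 5) a_k. The right side vanishes at k = 5, so the series with the parity of 5 terminates at degree 5.
Standard normalization: leading coefficient of T_n is 2^(n-1), so a_5 = 2^4 = 16. Work downward with a_k = (k+1)(k+2) a_{k+2} / ((k - 5)(k + 5)):
  a_3 = (4)(5)(16) / ((3 - 5)(3 + 5)) = 320/(-16) = -20
  a_1 = (2)(3)(-20) / ((1 - 5)(1 + 5)) = -120/(-24) = 5
Hence T_5(x) = 16 x^5 - 20 x^3 + 5 x.

T_5(x); series = 16 x^5 - 20 x^3 + 5 x


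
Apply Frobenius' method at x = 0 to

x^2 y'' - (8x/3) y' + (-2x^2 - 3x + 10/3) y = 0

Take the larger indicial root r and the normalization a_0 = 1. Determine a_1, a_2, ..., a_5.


Write in Frobenius form y'' + (p(x)/x) y' + (q(x)/x^2) y = 0:
  p(x) = -8/3,  q(x) = -2x^2 - 3x + 10/3.
Indicial equation: r(r-1) + (-8/3) r + (10/3) = 0 -> roots r_1 = 2, r_2 = 5/3.
Take r = r_1 = 2. Let y(x) = x^r sum_{n>=0} a_n x^n with a_0 = 1.
Substitute y = x^r sum a_n x^n and match x^{r+n}. The recurrence is
  D(n) a_n - 3 a_{n-1} - 2 a_{n-2} = 0,  where D(n) = (r+n)(r+n-1) + (-8/3)(r+n) + (10/3).
  a_n = [3 a_{n-1} + 2 a_{n-2}] / D(n).
Since the indicial polynomial factors as (r - r_1)(r - r_2), D(n) = (r_1 + n - r_1)(r_1 + n - r_2) = n(n + 1/3).
Evaluating step by step (a_0 = 1):
  n = 1: D(1) = 1(1 + 1/3) = 4/3; numerator = 3(1) = 3; a_1 = (3)/(4/3) = 9/4
  n = 2: D(2) = 2(2 + 1/3) = 14/3; numerator = 3(9/4) + 2(1) = 35/4; a_2 = (35/4)/(14/3) = 15/8
  n = 3: D(3) = 3(3 + 1/3) = 10; numerator = 3(15/8) + 2(9/4) = 81/8; a_3 = (81/8)/(10) = 81/80
  n = 4: D(4) = 4(4 + 1/3) = 52/3; numerator = 3(81/80) + 2(15/8) = 543/80; a_4 = (543/80)/(52/3) = 1629/4160
  n = 5: D(5) = 5(5 + 1/3) = 80/3; numerator = 3(1629/4160) + 2(81/80) = 13311/4160; a_5 = (13311/4160)/(80/3) = 39933/332800

r = 2; a_0 = 1; a_1 = 9/4; a_2 = 15/8; a_3 = 81/80; a_4 = 1629/4160; a_5 = 39933/332800


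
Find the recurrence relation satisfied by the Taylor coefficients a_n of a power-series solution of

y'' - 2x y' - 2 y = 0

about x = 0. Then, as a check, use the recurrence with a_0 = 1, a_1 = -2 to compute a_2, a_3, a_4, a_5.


Substitute y = sum_n a_n x^n.
y''(x) has coefficient (n+2)(n+1) a_{n+2} at x^n;
-2 x y'(x) has coefficient -2 n a_n at x^n (shift);
-2 y(x) has coefficient -2 a_n at x^n.
Matching x^n: (n+2)(n+1) a_{n+2} + (-2n - 2) a_n = 0.
Thus a_{n+2} = (2n + 2) / ((n+1)(n+2)) * a_n.

Check with a_0 = 1, a_1 = -2 (apply the recurrence for n = 0, 1, 2, 3): a_0 = 1, a_1 = -2, a_2 = 1, a_3 = -4/3, a_4 = 1/2, a_5 = -8/15.

a_(n+2) = (2n + 2) / ((n+1)(n+2)) * a_n; check: a_0 = 1, a_1 = -2, a_2 = 1, a_3 = -4/3, a_4 = 1/2, a_5 = -8/15


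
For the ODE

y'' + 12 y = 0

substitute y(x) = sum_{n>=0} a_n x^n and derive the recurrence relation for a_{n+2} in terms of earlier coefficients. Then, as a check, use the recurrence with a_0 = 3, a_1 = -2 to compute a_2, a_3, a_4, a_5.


Substitute y = sum_n a_n x^n into y'' + (const) y = 0.
y''(x) = sum_{n>=0} (n+2)(n+1) a_{n+2} x^n.
The ODE becomes sum_n [(n+2)(n+1) a_{n+2} + 12 a_n] x^n = 0.
Setting each coefficient to zero gives the recurrence:
  (n+2)(n+1) a_{n+2} + 12 a_n = 0,
  a_{n+2} = -12 / ((n+1)(n+2)) a_n.

Check with a_0 = 3, a_1 = -2 (apply the recurrence for n = 0, 1, 2, 3): a_0 = 3, a_1 = -2, a_2 = -18, a_3 = 4, a_4 = 18, a_5 = -12/5.

a_{n+2} = -12/((n+1)(n+2)) * a_n; check: a_0 = 3, a_1 = -2, a_2 = -18, a_3 = 4, a_4 = 18, a_5 = -12/5


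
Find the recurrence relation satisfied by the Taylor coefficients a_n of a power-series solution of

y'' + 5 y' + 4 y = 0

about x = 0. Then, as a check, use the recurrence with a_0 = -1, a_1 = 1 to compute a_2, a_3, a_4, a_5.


Substitute y = sum_n a_n x^n.
y''(x) has coefficient (n+2)(n+1) a_{n+2} at x^n;
5 y'(x) has coefficient 5 (n+1) a_{n+1} at x^n;
4 y(x) has coefficient 4 a_n at x^n.
Matching x^n: (n+2)(n+1) a_{n+2} + 5 (n+1) a_{n+1} + 4 a_n = 0.
Thus a_{n+2} = [-5 (n+1) a_{n+1} - 4 a_n] / ((n+1)(n+2)).

Check with a_0 = -1, a_1 = 1 (apply the recurrence for n = 0, 1, 2, 3): a_0 = -1, a_1 = 1, a_2 = -1/2, a_3 = 1/6, a_4 = -1/24, a_5 = 1/120.

a_(n+2) = [-5 (n+1) a_(n+1) - 4 a_n] / ((n+1)(n+2)); check: a_0 = -1, a_1 = 1, a_2 = -1/2, a_3 = 1/6, a_4 = -1/24, a_5 = 1/120


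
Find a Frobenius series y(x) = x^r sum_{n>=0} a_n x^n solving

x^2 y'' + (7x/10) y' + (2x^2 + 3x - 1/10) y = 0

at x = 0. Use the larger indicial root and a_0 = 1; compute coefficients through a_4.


Write in Frobenius form y'' + (p(x)/x) y' + (q(x)/x^2) y = 0:
  p(x) = 7/10,  q(x) = 2x^2 + 3x - 1/10.
Indicial equation: r(r-1) + (7/10) r + (-1/10) = 0 -> roots r_1 = 1/2, r_2 = -1/5.
Take r = r_1 = 1/2. Let y(x) = x^r sum_{n>=0} a_n x^n with a_0 = 1.
Substitute y = x^r sum a_n x^n and match x^{r+n}. The recurrence is
  D(n) a_n + 3 a_{n-1} + 2 a_{n-2} = 0,  where D(n) = (r+n)(r+n-1) + (7/10)(r+n) + (-1/10).
  a_n = [-3 a_{n-1} - 2 a_{n-2}] / D(n).
Since the indicial polynomial factors as (r - r_1)(r - r_2), D(n) = (r_1 + n - r_1)(r_1 + n - r_2) = n(n + 7/10).
Evaluating step by step (a_0 = 1):
  n = 1: D(1) = 1(1 + 7/10) = 17/10; numerator = -3(1) = -3; a_1 = (-3)/(17/10) = -30/17
  n = 2: D(2) = 2(2 + 7/10) = 27/5; numerator = -3(-30/17) - 2(1) = 56/17; a_2 = (56/17)/(27/5) = 280/459
  n = 3: D(3) = 3(3 + 7/10) = 111/10; numerator = -3(280/459) - 2(-30/17) = 260/153; a_3 = (260/153)/(111/10) = 2600/16983
  n = 4: D(4) = 4(4 + 7/10) = 94/5; numerator = -3(2600/16983) - 2(280/459) = -28520/16983; a_4 = (-28520/16983)/(94/5) = -71300/798201

r = 1/2; a_0 = 1; a_1 = -30/17; a_2 = 280/459; a_3 = 2600/16983; a_4 = -71300/798201


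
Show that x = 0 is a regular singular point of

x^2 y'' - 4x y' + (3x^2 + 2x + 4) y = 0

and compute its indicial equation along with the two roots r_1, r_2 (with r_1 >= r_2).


Divide by x^2 to reach normal form y'' + P_1(x) y' + P_2(x) y = 0 with P_1(x) = -4/x and P_2(x) = 3 + 2/x + 4/x^2.
x = 0 is a singular point because the y'-coefficient -4/x has a pole at x = 0 and the y-coefficient 3 + 2/x + 4/x^2 has a pole at x = 0.
It is a regular singular point because x P_1(x) = p(x) = -4 and x^2 P_2(x) = q(x) = 3x^2 + 2x + 4 are polynomials, hence analytic at x = 0.
p(0) = -4,  q(0) = 4.
Indicial equation: r(r-1) + p(0) r + q(0) = 0, i.e. r^2 + (p(0) - 1) r + q(0) = 0, i.e. r^2 - 5 r + 4 = 0.
Discriminant: (-5)^2 - 4(4) = 9, so r = (5 ± 3)/2.
Solving: r_1 = 4, r_2 = 1.

indicial: r^2 - 5 r + 4 = 0; roots r_1 = 4, r_2 = 1


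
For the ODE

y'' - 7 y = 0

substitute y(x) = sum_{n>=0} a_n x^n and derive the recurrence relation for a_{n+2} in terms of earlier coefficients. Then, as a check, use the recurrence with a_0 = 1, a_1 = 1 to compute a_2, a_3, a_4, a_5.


Substitute y = sum_n a_n x^n into y'' + (const) y = 0.
y''(x) = sum_{n>=0} (n+2)(n+1) a_{n+2} x^n.
The ODE becomes sum_n [(n+2)(n+1) a_{n+2} - 7 a_n] x^n = 0.
Setting each coefficient to zero gives the recurrence:
  (n+2)(n+1) a_{n+2} - 7 a_n = 0,
  a_{n+2} = 7 / ((n+1)(n+2)) a_n.

Check with a_0 = 1, a_1 = 1 (apply the recurrence for n = 0, 1, 2, 3): a_0 = 1, a_1 = 1, a_2 = 7/2, a_3 = 7/6, a_4 = 49/24, a_5 = 49/120.

a_{n+2} = 7/((n+1)(n+2)) * a_n; check: a_0 = 1, a_1 = 1, a_2 = 7/2, a_3 = 7/6, a_4 = 49/24, a_5 = 49/120


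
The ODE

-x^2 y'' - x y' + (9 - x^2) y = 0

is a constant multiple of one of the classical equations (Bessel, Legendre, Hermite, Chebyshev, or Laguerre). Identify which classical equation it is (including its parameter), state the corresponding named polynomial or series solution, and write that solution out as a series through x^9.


All three coefficients share the factor -1; dividing through by -1 gives  x^2 y'' + x y' + (x^2 - 9) y = 0.
This matches the Bessel equation x^2 y'' + x y' + (x^2 - nu^2) y = 0 with nu^2 = 9, so nu = 3; the solution bounded at x = 0 is J_3(x).
Frobenius at x = 0: indicial roots ±nu; for r = nu the recurrence k(k + 2nu) c_k = -c_{k-2} gives the standard series J_nu(x) = sum_{k>=0} (-1)^k / (k! (k+nu)!) (x/2)^(2k+nu). Evaluate the first 4 terms:
  k = 0: (-1)^0 / (0! * 3! * 2^3) x^3 = 1/(1*6*8) x^3 = (1/48) x^3
  k = 1: (-1)^1 / (1! * 4! * 2^5) x^5 = -1/(1*24*32) x^5 = (-1/768) x^5
  k = 2: (-1)^2 / (2! * 5! * 2^7) x^7 = 1/(2*120*128) x^7 = (1/30720) x^7
  k = 3: (-1)^3 / (3! * 6! * 2^9) x^9 = -1/(6*720*512) x^9 = (-1/2211840) x^9
Hence J_3(x) = -x^9/2211840 + x^7/30720 - x^5/768 + x^3/48 + ....

J_3(x); series = -x^9/2211840 + x^7/30720 - x^5/768 + x^3/48


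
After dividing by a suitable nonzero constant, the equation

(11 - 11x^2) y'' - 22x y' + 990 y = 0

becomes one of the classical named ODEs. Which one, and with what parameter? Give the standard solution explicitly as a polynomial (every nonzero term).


All three coefficients share the factor 11; dividing through by 11 gives  (1 - x^2) y'' - 2x y' + 90 y = 0.
This matches the Legendre equation (1 - x^2) y'' - 2x y' + n(n+1) y = 0 (note the -2x y' term) with n(n+1) = 90, so n = 9; the polynomial solution is P_9(x).
With y = sum_k a_k x^k, matching x^k gives (k+2)(k+1) a_{k+2} = [k(k+1) - n(n+1)] a_k = (k - 9)(k + 10) a_k. The right side vanishes at k = 9, so the series with the parity of 9 terminates at degree 9.
Standard normalization (P_n(1) = 1): leading coefficient (2n)!/(2^n (n!)^2) = 6402373705728000/(512*131681894400) = 12155/128, so a_9 = 12155/128. Work downward with a_k = (k+1)(k+2) a_{k+2} / ((k - 9)(k + 10)):
  a_7 = (8)(9)(12155/128) / ((7 - 9)(7 + 10)) = (109395/16)/(-34) = -6435/32
  a_5 = (6)(7)(-6435/32) / ((5 - 9)(5 + 10)) = (-135135/16)/(-60) = 9009/64
  a_3 = (4)(5)(9009/64) / ((3 - 9)(3 + 10)) = (45045/16)/(-78) = -1155/32
  a_1 = (2)(3)(-1155/32) / ((1 - 9)(1 + 10)) = (-3465/16)/(-88) = 315/128
Hence P_9(x) = 12155 x^9/128 - 6435 x^7/32 + 9009 x^5/64 - 1155 x^3/32 + 315 x/128.

P_9(x); series = 12155 x^9/128 - 6435 x^7/32 + 9009 x^5/64 - 1155 x^3/32 + 315 x/128


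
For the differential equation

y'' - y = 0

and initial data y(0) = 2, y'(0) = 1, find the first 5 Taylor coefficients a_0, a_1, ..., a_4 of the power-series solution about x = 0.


Ansatz: y(x) = sum_{n>=0} a_n x^n, so y'(x) = sum_{n>=1} n a_n x^(n-1) and y''(x) = sum_{n>=2} n(n-1) a_n x^(n-2).
Substitute into P(x) y'' + Q(x) y' + R(x) y = 0 with P(x) = 1, Q(x) = 0, R(x) = -1, and match powers of x.
Initial conditions: a_0 = 2, a_1 = 1.
Setting the coefficient of each power of x to zero and solving order by order (substituting the coefficients already found):
  x^0: 2 a_2 - a_0 = 0  ->  2 a_2 = a_0 = 2  ->  a_2 = 1
  x^1: 6 a_3 - a_1 = 0  ->  6 a_3 = a_1 = 1  ->  a_3 = 1/6
  x^2: 12 a_4 - a_2 = 0  ->  12 a_4 = a_2 = 1  ->  a_4 = 1/12
Truncated series: y(x) = 2 + x + x^2 + (1/6) x^3 + (1/12) x^4 + O(x^5).

a_0 = 2; a_1 = 1; a_2 = 1; a_3 = 1/6; a_4 = 1/12


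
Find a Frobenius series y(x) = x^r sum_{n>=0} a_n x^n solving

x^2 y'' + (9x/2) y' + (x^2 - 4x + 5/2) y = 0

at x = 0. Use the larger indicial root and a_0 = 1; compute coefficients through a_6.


Write in Frobenius form y'' + (p(x)/x) y' + (q(x)/x^2) y = 0:
  p(x) = 9/2,  q(x) = x^2 - 4x + 5/2.
Indicial equation: r(r-1) + (9/2) r + (5/2) = 0 -> roots r_1 = -1, r_2 = -5/2.
Take r = r_1 = -1. Let y(x) = x^r sum_{n>=0} a_n x^n with a_0 = 1.
Substitute y = x^r sum a_n x^n and match x^{r+n}. The recurrence is
  D(n) a_n - 4 a_{n-1} + 1 a_{n-2} = 0,  where D(n) = (r+n)(r+n-1) + (9/2)(r+n) + (5/2).
  a_n = [4 a_{n-1} - 1 a_{n-2}] / D(n).
Since the indicial polynomial factors as (r - r_1)(r - r_2), D(n) = (r_1 + n - r_1)(r_1 + n - r_2) = n(n + 3/2).
Evaluating step by step (a_0 = 1):
  n = 1: D(1) = 1(1 + 3/2) = 5/2; numerator = 4(1) = 4; a_1 = (4)/(5/2) = 8/5
  n = 2: D(2) = 2(2 + 3/2) = 7; numerator = 4(8/5) - 1(1) = 27/5; a_2 = (27/5)/(7) = 27/35
  n = 3: D(3) = 3(3 + 3/2) = 27/2; numerator = 4(27/35) - 1(8/5) = 52/35; a_3 = (52/35)/(27/2) = 104/945
  n = 4: D(4) = 4(4 + 3/2) = 22; numerator = 4(104/945) - 1(27/35) = -313/945; a_4 = (-313/945)/(22) = -313/20790
  n = 5: D(5) = 5(5 + 3/2) = 65/2; numerator = 4(-313/20790) - 1(104/945) = -118/693; a_5 = (-118/693)/(65/2) = -236/45045
  n = 6: D(6) = 6(6 + 3/2) = 45; numerator = 4(-236/45045) - 1(-313/20790) = -29/4914; a_6 = (-29/4914)/(45) = -29/221130

r = -1; a_0 = 1; a_1 = 8/5; a_2 = 27/35; a_3 = 104/945; a_4 = -313/20790; a_5 = -236/45045; a_6 = -29/221130


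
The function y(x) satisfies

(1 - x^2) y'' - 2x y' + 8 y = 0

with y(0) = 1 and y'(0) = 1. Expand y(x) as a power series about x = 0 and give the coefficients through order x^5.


Ansatz: y(x) = sum_{n>=0} a_n x^n, so y'(x) = sum_{n>=1} n a_n x^(n-1) and y''(x) = sum_{n>=2} n(n-1) a_n x^(n-2).
Substitute into P(x) y'' + Q(x) y' + R(x) y = 0 with P(x) = 1 - x^2, Q(x) = -2x, R(x) = 8, and match powers of x.
Initial conditions: a_0 = 1, a_1 = 1.
Setting the coefficient of each power of x to zero and solving order by order (substituting the coefficients already found):
  x^0: 2 a_2 + 8 a_0 = 0  ->  2 a_2 = -8 a_0 = -8  ->  a_2 = -4
  x^1: 6 a_3 + 6 a_1 = 0  ->  6 a_3 = -6 a_1 = -6  ->  a_3 = -1
  x^2: 12 a_4 + 2 a_2 = 0  ->  12 a_4 = -2 a_2 = 8  ->  a_4 = 2/3
  x^3: 20 a_5 - 4 a_3 = 0  ->  20 a_5 = 4 a_3 = -4  ->  a_5 = -1/5
Truncated series: y(x) = 1 + x - 4 x^2 - x^3 + (2/3) x^4 - (1/5) x^5 + O(x^6).

a_0 = 1; a_1 = 1; a_2 = -4; a_3 = -1; a_4 = 2/3; a_5 = -1/5


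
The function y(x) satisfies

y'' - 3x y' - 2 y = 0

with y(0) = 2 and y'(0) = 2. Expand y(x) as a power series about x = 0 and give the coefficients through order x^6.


Ansatz: y(x) = sum_{n>=0} a_n x^n, so y'(x) = sum_{n>=1} n a_n x^(n-1) and y''(x) = sum_{n>=2} n(n-1) a_n x^(n-2).
Substitute into P(x) y'' + Q(x) y' + R(x) y = 0 with P(x) = 1, Q(x) = -3x, R(x) = -2, and match powers of x.
Initial conditions: a_0 = 2, a_1 = 2.
Setting the coefficient of each power of x to zero and solving order by order (substituting the coefficients already found):
  x^0: 2 a_2 - 2 a_0 = 0  ->  2 a_2 = 2 a_0 = 4  ->  a_2 = 2
  x^1: 6 a_3 - 5 a_1 = 0  ->  6 a_3 = 5 a_1 = 10  ->  a_3 = 5/3
  x^2: 12 a_4 - 8 a_2 = 0  ->  12 a_4 = 8 a_2 = 16  ->  a_4 = 4/3
  x^3: 20 a_5 - 11 a_3 = 0  ->  20 a_5 = 11 a_3 = 55/3  ->  a_5 = 11/12
  x^4: 30 a_6 - 14 a_4 = 0  ->  30 a_6 = 14 a_4 = 56/3  ->  a_6 = 28/45
Truncated series: y(x) = 2 + 2 x + 2 x^2 + (5/3) x^3 + (4/3) x^4 + (11/12) x^5 + (28/45) x^6 + O(x^7).

a_0 = 2; a_1 = 2; a_2 = 2; a_3 = 5/3; a_4 = 4/3; a_5 = 11/12; a_6 = 28/45


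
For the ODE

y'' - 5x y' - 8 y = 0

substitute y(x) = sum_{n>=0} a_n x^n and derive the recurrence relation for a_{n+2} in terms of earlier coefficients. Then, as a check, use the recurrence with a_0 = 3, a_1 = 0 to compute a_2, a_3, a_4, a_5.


Substitute y = sum_n a_n x^n.
y''(x) has coefficient (n+2)(n+1) a_{n+2} at x^n;
-5 x y'(x) has coefficient -5 n a_n at x^n (shift);
-8 y(x) has coefficient -8 a_n at x^n.
Matching x^n: (n+2)(n+1) a_{n+2} + (-5n - 8) a_n = 0.
Thus a_{n+2} = (5n + 8) / ((n+1)(n+2)) * a_n.

Check with a_0 = 3, a_1 = 0 (apply the recurrence for n = 0, 1, 2, 3): a_0 = 3, a_1 = 0, a_2 = 12, a_3 = 0, a_4 = 18, a_5 = 0.

a_(n+2) = (5n + 8) / ((n+1)(n+2)) * a_n; check: a_0 = 3, a_1 = 0, a_2 = 12, a_3 = 0, a_4 = 18, a_5 = 0


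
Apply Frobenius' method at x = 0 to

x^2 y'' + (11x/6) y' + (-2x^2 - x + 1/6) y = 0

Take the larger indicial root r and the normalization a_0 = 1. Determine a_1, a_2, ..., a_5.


Write in Frobenius form y'' + (p(x)/x) y' + (q(x)/x^2) y = 0:
  p(x) = 11/6,  q(x) = -2x^2 - x + 1/6.
Indicial equation: r(r-1) + (11/6) r + (1/6) = 0 -> roots r_1 = -1/3, r_2 = -1/2.
Take r = r_1 = -1/3. Let y(x) = x^r sum_{n>=0} a_n x^n with a_0 = 1.
Substitute y = x^r sum a_n x^n and match x^{r+n}. The recurrence is
  D(n) a_n - 1 a_{n-1} - 2 a_{n-2} = 0,  where D(n) = (r+n)(r+n-1) + (11/6)(r+n) + (1/6).
  a_n = [1 a_{n-1} + 2 a_{n-2}] / D(n).
Since the indicial polynomial factors as (r - r_1)(r - r_2), D(n) = (r_1 + n - r_1)(r_1 + n - r_2) = n(n + 1/6).
Evaluating step by step (a_0 = 1):
  n = 1: D(1) = 1(1 + 1/6) = 7/6; numerator = 1(1) = 1; a_1 = (1)/(7/6) = 6/7
  n = 2: D(2) = 2(2 + 1/6) = 13/3; numerator = 1(6/7) + 2(1) = 20/7; a_2 = (20/7)/(13/3) = 60/91
  n = 3: D(3) = 3(3 + 1/6) = 19/2; numerator = 1(60/91) + 2(6/7) = 216/91; a_3 = (216/91)/(19/2) = 432/1729
  n = 4: D(4) = 4(4 + 1/6) = 50/3; numerator = 1(432/1729) + 2(60/91) = 2712/1729; a_4 = (2712/1729)/(50/3) = 4068/43225
  n = 5: D(5) = 5(5 + 1/6) = 155/6; numerator = 1(4068/43225) + 2(432/1729) = 25668/43225; a_5 = (25668/43225)/(155/6) = 4968/216125

r = -1/3; a_0 = 1; a_1 = 6/7; a_2 = 60/91; a_3 = 432/1729; a_4 = 4068/43225; a_5 = 4968/216125


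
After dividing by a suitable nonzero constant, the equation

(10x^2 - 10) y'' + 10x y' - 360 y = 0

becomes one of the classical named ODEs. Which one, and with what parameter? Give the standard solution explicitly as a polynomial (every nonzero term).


All three coefficients share the factor -10; dividing through by -10 gives  (1 - x^2) y'' - x y' + 36 y = 0.
This matches the Chebyshev equation (1 - x^2) y'' - x y' + n^2 y = 0 (note the -x y' term, not -2x y') with n^2 = 36, so n = 6; the polynomial solution is T_6(x).
With y = sum_k a_k x^k, matching x^k gives (k+2)(k+1) a_{k+2} = (k^2 - n^2) a_k = (k - 6)(k + 6) a_k. The right side vanishes at k = 6, so the series with the parity of 6 terminates at degree 6.
Standard normalization: leading coefficient of T_n is 2^(n-1), so a_6 = 2^5 = 32. Work downward with a_k = (k+1)(k+2) a_{k+2} / ((k - 6)(k + 6)):
  a_4 = (5)(6)(32) / ((4 - 6)(4 + 6)) = 960/(-20) = -48
  a_2 = (3)(4)(-48) / ((2 - 6)(2 + 6)) = -576/(-32) = 18
  a_0 = (1)(2)(18) / ((0 - 6)(0 + 6)) = 36/(-36) = -1
Hence T_6(x) = 32 x^6 - 48 x^4 + 18 x^2 - 1.

T_6(x); series = 32 x^6 - 48 x^4 + 18 x^2 - 1


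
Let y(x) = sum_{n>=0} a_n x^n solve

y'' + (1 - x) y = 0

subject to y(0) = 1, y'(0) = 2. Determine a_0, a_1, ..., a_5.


Ansatz: y(x) = sum_{n>=0} a_n x^n, so y'(x) = sum_{n>=1} n a_n x^(n-1) and y''(x) = sum_{n>=2} n(n-1) a_n x^(n-2).
Substitute into P(x) y'' + Q(x) y' + R(x) y = 0 with P(x) = 1, Q(x) = 0, R(x) = 1 - x, and match powers of x.
Initial conditions: a_0 = 1, a_1 = 2.
Setting the coefficient of each power of x to zero and solving order by order (substituting the coefficients already found):
  x^0: 2 a_2 + a_0 = 0  ->  2 a_2 = -a_0 = -1  ->  a_2 = -1/2
  x^1: 6 a_3 + a_1 - a_0 = 0  ->  6 a_3 = -a_1 + a_0 = -1  ->  a_3 = -1/6
  x^2: 12 a_4 + a_2 - a_1 = 0  ->  12 a_4 = -a_2 + a_1 = 5/2  ->  a_4 = 5/24
  x^3: 20 a_5 + a_3 - a_2 = 0  ->  20 a_5 = -a_3 + a_2 = -1/3  ->  a_5 = -1/60
Truncated series: y(x) = 1 + 2 x - (1/2) x^2 - (1/6) x^3 + (5/24) x^4 - (1/60) x^5 + O(x^6).

a_0 = 1; a_1 = 2; a_2 = -1/2; a_3 = -1/6; a_4 = 5/24; a_5 = -1/60


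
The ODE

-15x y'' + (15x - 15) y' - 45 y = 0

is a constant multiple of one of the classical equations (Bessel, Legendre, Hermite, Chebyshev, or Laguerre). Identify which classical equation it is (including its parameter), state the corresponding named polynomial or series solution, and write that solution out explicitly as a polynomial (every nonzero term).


All three coefficients share the factor -15; dividing through by -15 gives  x y'' + (1 - x) y' + 3 y = 0.
This matches the Laguerre equation x y'' + (1 - x) y' + n y = 0 with n = 3; the polynomial solution is L_3(x).
With y = sum_k a_k x^k, matching x^k gives (k+1)k a_{k+1} + (k+1) a_{k+1} - k a_k + n a_k = 0, i.e. (k+1)^2 a_{k+1} = (k - n) a_k = (k - 3) a_k. The right side vanishes at k = 3, so the series terminates at degree 3.
Standard normalization L_n(0) = 1 gives a_0 = 1. Work upward with a_{k+1} = (k - 3) a_k / (k+1)^2:
  a_1 = (0 - 3)(1) / 1^2 = -3/1 = -3
  a_2 = (1 - 3)(-3) / 2^2 = 6/4 = 3/2
  a_3 = (2 - 3)(3/2) / 3^2 = (-3/2)/9 = -1/6
Hence L_3(x) = -x^3/6 + 3 x^2/2 - 3 x + 1.

L_3(x); series = -x^3/6 + 3 x^2/2 - 3 x + 1


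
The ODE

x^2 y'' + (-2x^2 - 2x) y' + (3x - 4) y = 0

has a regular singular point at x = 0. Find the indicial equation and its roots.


Divide by x^2 to reach normal form y'' + P_1(x) y' + P_2(x) y = 0 with P_1(x) = -2 - 2/x and P_2(x) = 3/x - 4/x^2.
x = 0 is a singular point because the y'-coefficient -2 - 2/x has a pole at x = 0 and the y-coefficient 3/x - 4/x^2 has a pole at x = 0.
It is a regular singular point because x P_1(x) = p(x) = -2x - 2 and x^2 P_2(x) = q(x) = 3x - 4 are polynomials, hence analytic at x = 0.
p(0) = -2,  q(0) = -4.
Indicial equation: r(r-1) + p(0) r + q(0) = 0, i.e. r^2 + (p(0) - 1) r + q(0) = 0, i.e. r^2 - 3 r - 4 = 0.
Discriminant: (-3)^2 - 4(-4) = 25, so r = (3 ± 5)/2.
Solving: r_1 = 4, r_2 = -1.

indicial: r^2 - 3 r - 4 = 0; roots r_1 = 4, r_2 = -1


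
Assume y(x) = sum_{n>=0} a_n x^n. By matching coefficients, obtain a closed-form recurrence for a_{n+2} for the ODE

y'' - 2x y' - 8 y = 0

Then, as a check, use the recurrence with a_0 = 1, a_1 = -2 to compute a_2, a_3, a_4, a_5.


Substitute y = sum_n a_n x^n.
y''(x) has coefficient (n+2)(n+1) a_{n+2} at x^n;
-2 x y'(x) has coefficient -2 n a_n at x^n (shift);
-8 y(x) has coefficient -8 a_n at x^n.
Matching x^n: (n+2)(n+1) a_{n+2} + (-2n - 8) a_n = 0.
Thus a_{n+2} = (2n + 8) / ((n+1)(n+2)) * a_n.

Check with a_0 = 1, a_1 = -2 (apply the recurrence for n = 0, 1, 2, 3): a_0 = 1, a_1 = -2, a_2 = 4, a_3 = -10/3, a_4 = 4, a_5 = -7/3.

a_(n+2) = (2n + 8) / ((n+1)(n+2)) * a_n; check: a_0 = 1, a_1 = -2, a_2 = 4, a_3 = -10/3, a_4 = 4, a_5 = -7/3


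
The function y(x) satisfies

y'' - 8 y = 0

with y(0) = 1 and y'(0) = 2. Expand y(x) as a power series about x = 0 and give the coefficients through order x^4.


Ansatz: y(x) = sum_{n>=0} a_n x^n, so y'(x) = sum_{n>=1} n a_n x^(n-1) and y''(x) = sum_{n>=2} n(n-1) a_n x^(n-2).
Substitute into P(x) y'' + Q(x) y' + R(x) y = 0 with P(x) = 1, Q(x) = 0, R(x) = -8, and match powers of x.
Initial conditions: a_0 = 1, a_1 = 2.
Setting the coefficient of each power of x to zero and solving order by order (substituting the coefficients already found):
  x^0: 2 a_2 - 8 a_0 = 0  ->  2 a_2 = 8 a_0 = 8  ->  a_2 = 4
  x^1: 6 a_3 - 8 a_1 = 0  ->  6 a_3 = 8 a_1 = 16  ->  a_3 = 8/3
  x^2: 12 a_4 - 8 a_2 = 0  ->  12 a_4 = 8 a_2 = 32  ->  a_4 = 8/3
Truncated series: y(x) = 1 + 2 x + 4 x^2 + (8/3) x^3 + (8/3) x^4 + O(x^5).

a_0 = 1; a_1 = 2; a_2 = 4; a_3 = 8/3; a_4 = 8/3


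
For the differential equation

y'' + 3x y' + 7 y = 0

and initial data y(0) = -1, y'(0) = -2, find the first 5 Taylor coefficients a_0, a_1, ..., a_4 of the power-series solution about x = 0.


Ansatz: y(x) = sum_{n>=0} a_n x^n, so y'(x) = sum_{n>=1} n a_n x^(n-1) and y''(x) = sum_{n>=2} n(n-1) a_n x^(n-2).
Substitute into P(x) y'' + Q(x) y' + R(x) y = 0 with P(x) = 1, Q(x) = 3x, R(x) = 7, and match powers of x.
Initial conditions: a_0 = -1, a_1 = -2.
Setting the coefficient of each power of x to zero and solving order by order (substituting the coefficients already found):
  x^0: 2 a_2 + 7 a_0 = 0  ->  2 a_2 = -7 a_0 = 7  ->  a_2 = 7/2
  x^1: 6 a_3 + 10 a_1 = 0  ->  6 a_3 = -10 a_1 = 20  ->  a_3 = 10/3
  x^2: 12 a_4 + 13 a_2 = 0  ->  12 a_4 = -13 a_2 = -91/2  ->  a_4 = -91/24
Truncated series: y(x) = -1 - 2 x + (7/2) x^2 + (10/3) x^3 - (91/24) x^4 + O(x^5).

a_0 = -1; a_1 = -2; a_2 = 7/2; a_3 = 10/3; a_4 = -91/24


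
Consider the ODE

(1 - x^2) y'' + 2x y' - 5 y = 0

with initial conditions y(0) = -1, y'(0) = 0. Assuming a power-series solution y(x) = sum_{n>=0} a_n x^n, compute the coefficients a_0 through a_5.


Ansatz: y(x) = sum_{n>=0} a_n x^n, so y'(x) = sum_{n>=1} n a_n x^(n-1) and y''(x) = sum_{n>=2} n(n-1) a_n x^(n-2).
Substitute into P(x) y'' + Q(x) y' + R(x) y = 0 with P(x) = 1 - x^2, Q(x) = 2x, R(x) = -5, and match powers of x.
Initial conditions: a_0 = -1, a_1 = 0.
Setting the coefficient of each power of x to zero and solving order by order (substituting the coefficients already found):
  x^0: 2 a_2 - 5 a_0 = 0  ->  2 a_2 = 5 a_0 = -5  ->  a_2 = -5/2
  x^1: 6 a_3 - 3 a_1 = 0  ->  6 a_3 = 3 a_1 = 0  ->  a_3 = 0
  x^2: 12 a_4 - 3 a_2 = 0  ->  12 a_4 = 3 a_2 = -15/2  ->  a_4 = -5/8
  x^3: 20 a_5 - 5 a_3 = 0  ->  20 a_5 = 5 a_3 = 0  ->  a_5 = 0
Truncated series: y(x) = -1 - (5/2) x^2 - (5/8) x^4 + O(x^6).

a_0 = -1; a_1 = 0; a_2 = -5/2; a_3 = 0; a_4 = -5/8; a_5 = 0


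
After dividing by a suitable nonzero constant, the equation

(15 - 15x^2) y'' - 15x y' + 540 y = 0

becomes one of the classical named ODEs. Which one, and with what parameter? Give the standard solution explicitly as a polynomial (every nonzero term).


All three coefficients share the factor 15; dividing through by 15 gives  (1 - x^2) y'' - x y' + 36 y = 0.
This matches the Chebyshev equation (1 - x^2) y'' - x y' + n^2 y = 0 (note the -x y' term, not -2x y') with n^2 = 36, so n = 6; the polynomial solution is T_6(x).
With y = sum_k a_k x^k, matching x^k gives (k+2)(k+1) a_{k+2} = (k^2 - n^2) a_k = (k - 6)(k + 6) a_k. The right side vanishes at k = 6, so the series with the parity of 6 terminates at degree 6.
Standard normalization: leading coefficient of T_n is 2^(n-1), so a_6 = 2^5 = 32. Work downward with a_k = (k+1)(k+2) a_{k+2} / ((k - 6)(k + 6)):
  a_4 = (5)(6)(32) / ((4 - 6)(4 + 6)) = 960/(-20) = -48
  a_2 = (3)(4)(-48) / ((2 - 6)(2 + 6)) = -576/(-32) = 18
  a_0 = (1)(2)(18) / ((0 - 6)(0 + 6)) = 36/(-36) = -1
Hence T_6(x) = 32 x^6 - 48 x^4 + 18 x^2 - 1.

T_6(x); series = 32 x^6 - 48 x^4 + 18 x^2 - 1


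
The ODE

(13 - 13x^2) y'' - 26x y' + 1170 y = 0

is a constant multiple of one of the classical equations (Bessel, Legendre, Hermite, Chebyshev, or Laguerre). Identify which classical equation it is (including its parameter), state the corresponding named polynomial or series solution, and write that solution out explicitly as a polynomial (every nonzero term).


All three coefficients share the factor 13; dividing through by 13 gives  (1 - x^2) y'' - 2x y' + 90 y = 0.
This matches the Legendre equation (1 - x^2) y'' - 2x y' + n(n+1) y = 0 (note the -2x y' term) with n(n+1) = 90, so n = 9; the polynomial solution is P_9(x).
With y = sum_k a_k x^k, matching x^k gives (k+2)(k+1) a_{k+2} = [k(k+1) - n(n+1)] a_k = (k - 9)(k + 10) a_k. The right side vanishes at k = 9, so the series with the parity of 9 terminates at degree 9.
Standard normalization (P_n(1) = 1): leading coefficient (2n)!/(2^n (n!)^2) = 6402373705728000/(512*131681894400) = 12155/128, so a_9 = 12155/128. Work downward with a_k = (k+1)(k+2) a_{k+2} / ((k - 9)(k + 10)):
  a_7 = (8)(9)(12155/128) / ((7 - 9)(7 + 10)) = (109395/16)/(-34) = -6435/32
  a_5 = (6)(7)(-6435/32) / ((5 - 9)(5 + 10)) = (-135135/16)/(-60) = 9009/64
  a_3 = (4)(5)(9009/64) / ((3 - 9)(3 + 10)) = (45045/16)/(-78) = -1155/32
  a_1 = (2)(3)(-1155/32) / ((1 - 9)(1 + 10)) = (-3465/16)/(-88) = 315/128
Hence P_9(x) = 12155 x^9/128 - 6435 x^7/32 + 9009 x^5/64 - 1155 x^3/32 + 315 x/128.

P_9(x); series = 12155 x^9/128 - 6435 x^7/32 + 9009 x^5/64 - 1155 x^3/32 + 315 x/128


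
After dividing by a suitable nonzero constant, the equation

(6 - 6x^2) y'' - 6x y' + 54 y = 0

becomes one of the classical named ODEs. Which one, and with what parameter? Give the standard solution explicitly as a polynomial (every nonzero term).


All three coefficients share the factor 6; dividing through by 6 gives  (1 - x^2) y'' - x y' + 9 y = 0.
This matches the Chebyshev equation (1 - x^2) y'' - x y' + n^2 y = 0 (note the -x y' term, not -2x y') with n^2 = 9, so n = 3; the polynomial solution is T_3(x).
With y = sum_k a_k x^k, matching x^k gives (k+2)(k+1) a_{k+2} = (k^2 - n^2) a_k = (k - 3)(k + 3) a_k. The right side vanishes at k = 3, so the series with the parity of 3 terminates at degree 3.
Standard normalization: leading coefficient of T_n is 2^(n-1), so a_3 = 2^2 = 4. Work downward with a_k = (k+1)(k+2) a_{k+2} / ((k - 3)(k + 3)):
  a_1 = (2)(3)(4) / ((1 - 3)(1 + 3)) = 24/(-8) = -3
Hence T_3(x) = 4 x^3 - 3 x.

T_3(x); series = 4 x^3 - 3 x


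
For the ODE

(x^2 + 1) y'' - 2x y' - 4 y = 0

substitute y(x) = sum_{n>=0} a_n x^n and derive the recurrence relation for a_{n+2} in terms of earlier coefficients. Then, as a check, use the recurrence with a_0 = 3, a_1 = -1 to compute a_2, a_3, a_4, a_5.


Substitute y = sum_n a_n x^n.
(1 + 1 x^2) y'' contributes (n+2)(n+1) a_{n+2} + n(n-1) a_n at x^n.
-2 x y'(x) contributes -2 n a_n at x^n.
-4 y(x) contributes -4 a_n at x^n.
Matching x^n: (n+2)(n+1) a_{n+2} + (n(n-1) - 2 n - 4) a_n = 0.
Thus a_{n+2} = (-n(n-1) + 2 n + 4) / ((n+1)(n+2)) * a_n.

Check with a_0 = 3, a_1 = -1 (apply the recurrence for n = 0, 1, 2, 3): a_0 = 3, a_1 = -1, a_2 = 6, a_3 = -1, a_4 = 3, a_5 = -1/5.

a_(n+2) = (-n(n-1) + 2 n + 4) / ((n+1)(n+2)) * a_n; check: a_0 = 3, a_1 = -1, a_2 = 6, a_3 = -1, a_4 = 3, a_5 = -1/5


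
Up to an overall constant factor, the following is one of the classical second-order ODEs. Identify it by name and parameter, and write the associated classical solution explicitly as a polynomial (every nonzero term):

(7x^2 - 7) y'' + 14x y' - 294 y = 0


All three coefficients share the factor -7; dividing through by -7 gives  (1 - x^2) y'' - 2x y' + 42 y = 0.
This matches the Legendre equation (1 - x^2) y'' - 2x y' + n(n+1) y = 0 (note the -2x y' term) with n(n+1) = 42, so n = 6; the polynomial solution is P_6(x).
With y = sum_k a_k x^k, matching x^k gives (k+2)(k+1) a_{k+2} = [k(k+1) - n(n+1)] a_k = (k - 6)(k + 7) a_k. The right side vanishes at k = 6, so the series with the parity of 6 terminates at degree 6.
Standard normalization (P_n(1) = 1): leading coefficient (2n)!/(2^n (n!)^2) = 479001600/(64*518400) = 231/16, so a_6 = 231/16. Work downward with a_k = (k+1)(k+2) a_{k+2} / ((k - 6)(k + 7)):
  a_4 = (5)(6)(231/16) / ((4 - 6)(4 + 7)) = (3465/8)/(-22) = -315/16
  a_2 = (3)(4)(-315/16) / ((2 - 6)(2 + 7)) = (-945/4)/(-36) = 105/16
  a_0 = (1)(2)(105/16) / ((0 - 6)(0 + 7)) = (105/8)/(-42) = -5/16
Hence P_6(x) = 231 x^6/16 - 315 x^4/16 + 105 x^2/16 - 5/16.

P_6(x); series = 231 x^6/16 - 315 x^4/16 + 105 x^2/16 - 5/16


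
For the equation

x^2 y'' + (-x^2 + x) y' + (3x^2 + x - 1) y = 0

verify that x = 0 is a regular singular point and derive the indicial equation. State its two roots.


Divide by x^2 to reach normal form y'' + P_1(x) y' + P_2(x) y = 0 with P_1(x) = -1 + 1/x and P_2(x) = 3 + 1/x - 1/x^2.
x = 0 is a singular point because the y'-coefficient -1 + 1/x has a pole at x = 0 and the y-coefficient 3 + 1/x - 1/x^2 has a pole at x = 0.
It is a regular singular point because x P_1(x) = p(x) = 1 - x and x^2 P_2(x) = q(x) = 3x^2 + x - 1 are polynomials, hence analytic at x = 0.
p(0) = 1,  q(0) = -1.
Indicial equation: r(r-1) + p(0) r + q(0) = 0, i.e. r^2 + (p(0) - 1) r + q(0) = 0, i.e. r^2 - 1 = 0.
Discriminant: (0)^2 - 4(-1) = 4, so r = (0 ± 2)/2.
Solving: r_1 = 1, r_2 = -1.

indicial: r^2 - 1 = 0; roots r_1 = 1, r_2 = -1


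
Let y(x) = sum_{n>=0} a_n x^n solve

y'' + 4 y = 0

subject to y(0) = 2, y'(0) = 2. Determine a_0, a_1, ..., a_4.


Ansatz: y(x) = sum_{n>=0} a_n x^n, so y'(x) = sum_{n>=1} n a_n x^(n-1) and y''(x) = sum_{n>=2} n(n-1) a_n x^(n-2).
Substitute into P(x) y'' + Q(x) y' + R(x) y = 0 with P(x) = 1, Q(x) = 0, R(x) = 4, and match powers of x.
Initial conditions: a_0 = 2, a_1 = 2.
Setting the coefficient of each power of x to zero and solving order by order (substituting the coefficients already found):
  x^0: 2 a_2 + 4 a_0 = 0  ->  2 a_2 = -4 a_0 = -8  ->  a_2 = -4
  x^1: 6 a_3 + 4 a_1 = 0  ->  6 a_3 = -4 a_1 = -8  ->  a_3 = -4/3
  x^2: 12 a_4 + 4 a_2 = 0  ->  12 a_4 = -4 a_2 = 16  ->  a_4 = 4/3
Truncated series: y(x) = 2 + 2 x - 4 x^2 - (4/3) x^3 + (4/3) x^4 + O(x^5).

a_0 = 2; a_1 = 2; a_2 = -4; a_3 = -4/3; a_4 = 4/3


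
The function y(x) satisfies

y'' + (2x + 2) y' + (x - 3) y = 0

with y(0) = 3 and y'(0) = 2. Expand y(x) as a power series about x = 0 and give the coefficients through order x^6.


Ansatz: y(x) = sum_{n>=0} a_n x^n, so y'(x) = sum_{n>=1} n a_n x^(n-1) and y''(x) = sum_{n>=2} n(n-1) a_n x^(n-2).
Substitute into P(x) y'' + Q(x) y' + R(x) y = 0 with P(x) = 1, Q(x) = 2x + 2, R(x) = x - 3, and match powers of x.
Initial conditions: a_0 = 3, a_1 = 2.
Setting the coefficient of each power of x to zero and solving order by order (substituting the coefficients already found):
  x^0: 2 a_2 + 2 a_1 - 3 a_0 = 0  ->  2 a_2 = -2 a_1 + 3 a_0 = 5  ->  a_2 = 5/2
  x^1: 6 a_3 + 4 a_2 - a_1 + a_0 = 0  ->  6 a_3 = -4 a_2 + a_1 - a_0 = -11  ->  a_3 = -11/6
  x^2: 12 a_4 + 6 a_3 + a_2 + a_1 = 0  ->  12 a_4 = -6 a_3 - a_2 - a_1 = 13/2  ->  a_4 = 13/24
  x^3: 20 a_5 + 8 a_4 + 3 a_3 + a_2 = 0  ->  20 a_5 = -8 a_4 - 3 a_3 - a_2 = -4/3  ->  a_5 = -1/15
  x^4: 30 a_6 + 10 a_5 + 5 a_4 + a_3 = 0  ->  30 a_6 = -10 a_5 - 5 a_4 - a_3 = -5/24  ->  a_6 = -1/144
Truncated series: y(x) = 3 + 2 x + (5/2) x^2 - (11/6) x^3 + (13/24) x^4 - (1/15) x^5 - (1/144) x^6 + O(x^7).

a_0 = 3; a_1 = 2; a_2 = 5/2; a_3 = -11/6; a_4 = 13/24; a_5 = -1/15; a_6 = -1/144


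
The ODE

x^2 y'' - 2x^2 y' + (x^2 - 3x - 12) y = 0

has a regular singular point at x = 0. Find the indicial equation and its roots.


Divide by x^2 to reach normal form y'' + P_1(x) y' + P_2(x) y = 0 with P_1(x) = -2 and P_2(x) = 1 - 3/x - 12/x^2.
x = 0 is a singular point because the y-coefficient 1 - 3/x - 12/x^2 has a pole at x = 0.
It is a regular singular point because x P_1(x) = p(x) = -2x and x^2 P_2(x) = q(x) = x^2 - 3x - 12 are polynomials, hence analytic at x = 0.
p(0) = 0,  q(0) = -12.
Indicial equation: r(r-1) + p(0) r + q(0) = 0, i.e. r^2 + (p(0) - 1) r + q(0) = 0, i.e. r^2 - 1 r - 12 = 0.
Discriminant: (-1)^2 - 4(-12) = 49, so r = (1 ± 7)/2.
Solving: r_1 = 4, r_2 = -3.

indicial: r^2 - 1 r - 12 = 0; roots r_1 = 4, r_2 = -3
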